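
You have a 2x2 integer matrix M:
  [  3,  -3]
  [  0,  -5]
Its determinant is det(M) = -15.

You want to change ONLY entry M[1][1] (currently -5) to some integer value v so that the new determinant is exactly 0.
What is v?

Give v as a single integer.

Answer: 0

Derivation:
det is linear in entry M[1][1]: det = old_det + (v - -5) * C_11
Cofactor C_11 = 3
Want det = 0: -15 + (v - -5) * 3 = 0
  (v - -5) = 15 / 3 = 5
  v = -5 + (5) = 0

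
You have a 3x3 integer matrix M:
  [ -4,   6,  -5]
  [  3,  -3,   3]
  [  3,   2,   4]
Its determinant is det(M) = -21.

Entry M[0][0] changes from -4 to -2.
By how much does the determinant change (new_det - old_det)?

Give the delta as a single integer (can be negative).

Answer: -36

Derivation:
Cofactor C_00 = -18
Entry delta = -2 - -4 = 2
Det delta = entry_delta * cofactor = 2 * -18 = -36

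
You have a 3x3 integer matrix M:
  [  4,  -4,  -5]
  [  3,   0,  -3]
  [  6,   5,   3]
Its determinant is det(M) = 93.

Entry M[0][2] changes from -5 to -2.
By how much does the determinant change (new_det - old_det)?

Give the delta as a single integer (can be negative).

Answer: 45

Derivation:
Cofactor C_02 = 15
Entry delta = -2 - -5 = 3
Det delta = entry_delta * cofactor = 3 * 15 = 45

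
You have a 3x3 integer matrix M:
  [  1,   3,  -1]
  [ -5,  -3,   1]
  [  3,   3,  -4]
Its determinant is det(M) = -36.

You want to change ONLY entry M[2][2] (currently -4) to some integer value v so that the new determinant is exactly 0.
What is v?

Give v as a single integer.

det is linear in entry M[2][2]: det = old_det + (v - -4) * C_22
Cofactor C_22 = 12
Want det = 0: -36 + (v - -4) * 12 = 0
  (v - -4) = 36 / 12 = 3
  v = -4 + (3) = -1

Answer: -1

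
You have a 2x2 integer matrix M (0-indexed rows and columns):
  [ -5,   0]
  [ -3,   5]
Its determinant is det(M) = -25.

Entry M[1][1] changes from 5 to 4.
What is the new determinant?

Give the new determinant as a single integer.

Answer: -20

Derivation:
det is linear in row 1: changing M[1][1] by delta changes det by delta * cofactor(1,1).
Cofactor C_11 = (-1)^(1+1) * minor(1,1) = -5
Entry delta = 4 - 5 = -1
Det delta = -1 * -5 = 5
New det = -25 + 5 = -20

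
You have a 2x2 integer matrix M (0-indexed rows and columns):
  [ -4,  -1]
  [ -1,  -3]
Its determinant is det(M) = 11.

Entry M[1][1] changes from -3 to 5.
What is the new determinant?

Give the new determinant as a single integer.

Answer: -21

Derivation:
det is linear in row 1: changing M[1][1] by delta changes det by delta * cofactor(1,1).
Cofactor C_11 = (-1)^(1+1) * minor(1,1) = -4
Entry delta = 5 - -3 = 8
Det delta = 8 * -4 = -32
New det = 11 + -32 = -21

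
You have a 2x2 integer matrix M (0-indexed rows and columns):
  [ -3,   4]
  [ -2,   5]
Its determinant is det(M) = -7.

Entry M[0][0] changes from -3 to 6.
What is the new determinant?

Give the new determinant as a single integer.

Answer: 38

Derivation:
det is linear in row 0: changing M[0][0] by delta changes det by delta * cofactor(0,0).
Cofactor C_00 = (-1)^(0+0) * minor(0,0) = 5
Entry delta = 6 - -3 = 9
Det delta = 9 * 5 = 45
New det = -7 + 45 = 38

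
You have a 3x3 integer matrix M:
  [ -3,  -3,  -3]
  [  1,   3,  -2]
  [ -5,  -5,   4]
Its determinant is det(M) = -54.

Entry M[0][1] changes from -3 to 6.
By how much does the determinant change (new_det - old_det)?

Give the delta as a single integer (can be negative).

Answer: 54

Derivation:
Cofactor C_01 = 6
Entry delta = 6 - -3 = 9
Det delta = entry_delta * cofactor = 9 * 6 = 54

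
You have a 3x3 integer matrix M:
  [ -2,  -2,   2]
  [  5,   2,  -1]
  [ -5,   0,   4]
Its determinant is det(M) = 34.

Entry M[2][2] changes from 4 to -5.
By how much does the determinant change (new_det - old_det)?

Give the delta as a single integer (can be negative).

Answer: -54

Derivation:
Cofactor C_22 = 6
Entry delta = -5 - 4 = -9
Det delta = entry_delta * cofactor = -9 * 6 = -54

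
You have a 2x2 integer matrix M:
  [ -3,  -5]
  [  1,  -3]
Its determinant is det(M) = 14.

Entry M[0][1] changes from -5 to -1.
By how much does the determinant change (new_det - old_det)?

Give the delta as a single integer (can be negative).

Answer: -4

Derivation:
Cofactor C_01 = -1
Entry delta = -1 - -5 = 4
Det delta = entry_delta * cofactor = 4 * -1 = -4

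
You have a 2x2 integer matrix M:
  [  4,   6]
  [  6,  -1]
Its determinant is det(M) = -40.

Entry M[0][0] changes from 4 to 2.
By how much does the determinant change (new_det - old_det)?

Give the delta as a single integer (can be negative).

Cofactor C_00 = -1
Entry delta = 2 - 4 = -2
Det delta = entry_delta * cofactor = -2 * -1 = 2

Answer: 2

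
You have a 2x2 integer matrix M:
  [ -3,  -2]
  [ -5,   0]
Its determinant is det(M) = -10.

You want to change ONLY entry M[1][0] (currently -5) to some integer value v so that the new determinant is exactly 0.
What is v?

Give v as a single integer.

det is linear in entry M[1][0]: det = old_det + (v - -5) * C_10
Cofactor C_10 = 2
Want det = 0: -10 + (v - -5) * 2 = 0
  (v - -5) = 10 / 2 = 5
  v = -5 + (5) = 0

Answer: 0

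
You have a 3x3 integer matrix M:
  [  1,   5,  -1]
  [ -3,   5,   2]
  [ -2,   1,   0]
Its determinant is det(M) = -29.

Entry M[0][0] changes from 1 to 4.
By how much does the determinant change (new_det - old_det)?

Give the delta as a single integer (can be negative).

Answer: -6

Derivation:
Cofactor C_00 = -2
Entry delta = 4 - 1 = 3
Det delta = entry_delta * cofactor = 3 * -2 = -6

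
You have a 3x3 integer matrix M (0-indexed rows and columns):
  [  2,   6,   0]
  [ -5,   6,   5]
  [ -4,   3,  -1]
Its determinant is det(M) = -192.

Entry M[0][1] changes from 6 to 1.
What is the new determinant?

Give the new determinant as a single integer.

det is linear in row 0: changing M[0][1] by delta changes det by delta * cofactor(0,1).
Cofactor C_01 = (-1)^(0+1) * minor(0,1) = -25
Entry delta = 1 - 6 = -5
Det delta = -5 * -25 = 125
New det = -192 + 125 = -67

Answer: -67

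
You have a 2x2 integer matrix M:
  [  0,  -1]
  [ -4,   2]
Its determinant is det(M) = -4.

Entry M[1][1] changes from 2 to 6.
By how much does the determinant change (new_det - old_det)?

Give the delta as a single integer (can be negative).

Answer: 0

Derivation:
Cofactor C_11 = 0
Entry delta = 6 - 2 = 4
Det delta = entry_delta * cofactor = 4 * 0 = 0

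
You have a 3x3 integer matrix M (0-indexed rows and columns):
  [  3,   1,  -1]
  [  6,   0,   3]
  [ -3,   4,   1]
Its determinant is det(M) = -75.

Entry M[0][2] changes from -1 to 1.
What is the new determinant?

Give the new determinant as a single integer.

det is linear in row 0: changing M[0][2] by delta changes det by delta * cofactor(0,2).
Cofactor C_02 = (-1)^(0+2) * minor(0,2) = 24
Entry delta = 1 - -1 = 2
Det delta = 2 * 24 = 48
New det = -75 + 48 = -27

Answer: -27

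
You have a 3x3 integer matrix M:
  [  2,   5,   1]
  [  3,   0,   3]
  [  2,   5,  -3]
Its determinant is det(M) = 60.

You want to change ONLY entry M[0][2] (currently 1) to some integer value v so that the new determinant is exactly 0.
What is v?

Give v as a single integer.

Answer: -3

Derivation:
det is linear in entry M[0][2]: det = old_det + (v - 1) * C_02
Cofactor C_02 = 15
Want det = 0: 60 + (v - 1) * 15 = 0
  (v - 1) = -60 / 15 = -4
  v = 1 + (-4) = -3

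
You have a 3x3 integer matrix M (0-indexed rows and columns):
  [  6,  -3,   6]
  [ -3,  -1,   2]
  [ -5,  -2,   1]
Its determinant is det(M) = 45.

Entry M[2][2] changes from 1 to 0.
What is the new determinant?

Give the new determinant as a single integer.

Answer: 60

Derivation:
det is linear in row 2: changing M[2][2] by delta changes det by delta * cofactor(2,2).
Cofactor C_22 = (-1)^(2+2) * minor(2,2) = -15
Entry delta = 0 - 1 = -1
Det delta = -1 * -15 = 15
New det = 45 + 15 = 60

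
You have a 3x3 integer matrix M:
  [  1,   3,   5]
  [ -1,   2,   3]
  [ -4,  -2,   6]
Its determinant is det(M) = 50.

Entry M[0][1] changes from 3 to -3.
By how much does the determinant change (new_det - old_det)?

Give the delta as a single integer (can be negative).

Answer: 36

Derivation:
Cofactor C_01 = -6
Entry delta = -3 - 3 = -6
Det delta = entry_delta * cofactor = -6 * -6 = 36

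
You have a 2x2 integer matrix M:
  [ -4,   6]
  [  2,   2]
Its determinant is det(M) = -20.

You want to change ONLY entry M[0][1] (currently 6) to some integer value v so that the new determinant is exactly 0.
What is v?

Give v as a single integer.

Answer: -4

Derivation:
det is linear in entry M[0][1]: det = old_det + (v - 6) * C_01
Cofactor C_01 = -2
Want det = 0: -20 + (v - 6) * -2 = 0
  (v - 6) = 20 / -2 = -10
  v = 6 + (-10) = -4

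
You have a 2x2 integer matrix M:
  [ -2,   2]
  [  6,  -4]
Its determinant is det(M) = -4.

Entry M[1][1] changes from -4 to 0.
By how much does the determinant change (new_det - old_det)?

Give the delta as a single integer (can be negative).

Cofactor C_11 = -2
Entry delta = 0 - -4 = 4
Det delta = entry_delta * cofactor = 4 * -2 = -8

Answer: -8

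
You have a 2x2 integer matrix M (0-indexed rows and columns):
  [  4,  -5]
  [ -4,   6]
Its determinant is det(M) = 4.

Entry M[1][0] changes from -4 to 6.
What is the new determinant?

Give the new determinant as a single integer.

Answer: 54

Derivation:
det is linear in row 1: changing M[1][0] by delta changes det by delta * cofactor(1,0).
Cofactor C_10 = (-1)^(1+0) * minor(1,0) = 5
Entry delta = 6 - -4 = 10
Det delta = 10 * 5 = 50
New det = 4 + 50 = 54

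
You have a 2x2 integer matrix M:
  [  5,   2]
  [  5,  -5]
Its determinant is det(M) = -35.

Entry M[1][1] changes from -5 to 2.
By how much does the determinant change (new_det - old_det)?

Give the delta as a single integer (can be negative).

Answer: 35

Derivation:
Cofactor C_11 = 5
Entry delta = 2 - -5 = 7
Det delta = entry_delta * cofactor = 7 * 5 = 35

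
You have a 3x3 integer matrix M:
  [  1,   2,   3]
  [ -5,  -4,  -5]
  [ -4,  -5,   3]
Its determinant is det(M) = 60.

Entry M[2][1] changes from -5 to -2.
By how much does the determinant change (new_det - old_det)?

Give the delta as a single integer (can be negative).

Answer: -30

Derivation:
Cofactor C_21 = -10
Entry delta = -2 - -5 = 3
Det delta = entry_delta * cofactor = 3 * -10 = -30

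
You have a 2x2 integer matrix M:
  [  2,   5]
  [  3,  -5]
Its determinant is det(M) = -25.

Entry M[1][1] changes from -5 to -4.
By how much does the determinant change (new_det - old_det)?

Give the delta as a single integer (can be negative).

Answer: 2

Derivation:
Cofactor C_11 = 2
Entry delta = -4 - -5 = 1
Det delta = entry_delta * cofactor = 1 * 2 = 2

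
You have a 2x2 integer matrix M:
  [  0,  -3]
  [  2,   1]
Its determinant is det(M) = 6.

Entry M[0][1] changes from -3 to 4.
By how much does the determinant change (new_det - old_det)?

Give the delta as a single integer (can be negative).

Cofactor C_01 = -2
Entry delta = 4 - -3 = 7
Det delta = entry_delta * cofactor = 7 * -2 = -14

Answer: -14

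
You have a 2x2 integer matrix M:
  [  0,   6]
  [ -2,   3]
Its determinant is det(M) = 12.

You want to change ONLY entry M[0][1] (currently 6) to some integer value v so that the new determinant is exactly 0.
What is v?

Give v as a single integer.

Answer: 0

Derivation:
det is linear in entry M[0][1]: det = old_det + (v - 6) * C_01
Cofactor C_01 = 2
Want det = 0: 12 + (v - 6) * 2 = 0
  (v - 6) = -12 / 2 = -6
  v = 6 + (-6) = 0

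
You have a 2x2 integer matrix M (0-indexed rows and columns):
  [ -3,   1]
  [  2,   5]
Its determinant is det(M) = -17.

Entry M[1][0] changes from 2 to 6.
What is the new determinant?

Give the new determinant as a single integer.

det is linear in row 1: changing M[1][0] by delta changes det by delta * cofactor(1,0).
Cofactor C_10 = (-1)^(1+0) * minor(1,0) = -1
Entry delta = 6 - 2 = 4
Det delta = 4 * -1 = -4
New det = -17 + -4 = -21

Answer: -21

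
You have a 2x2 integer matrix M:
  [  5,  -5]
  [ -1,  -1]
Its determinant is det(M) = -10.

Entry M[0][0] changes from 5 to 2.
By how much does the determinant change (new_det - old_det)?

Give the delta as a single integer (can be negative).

Cofactor C_00 = -1
Entry delta = 2 - 5 = -3
Det delta = entry_delta * cofactor = -3 * -1 = 3

Answer: 3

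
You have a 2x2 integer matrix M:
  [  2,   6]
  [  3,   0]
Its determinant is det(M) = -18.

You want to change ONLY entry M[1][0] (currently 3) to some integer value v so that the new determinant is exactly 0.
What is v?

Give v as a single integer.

Answer: 0

Derivation:
det is linear in entry M[1][0]: det = old_det + (v - 3) * C_10
Cofactor C_10 = -6
Want det = 0: -18 + (v - 3) * -6 = 0
  (v - 3) = 18 / -6 = -3
  v = 3 + (-3) = 0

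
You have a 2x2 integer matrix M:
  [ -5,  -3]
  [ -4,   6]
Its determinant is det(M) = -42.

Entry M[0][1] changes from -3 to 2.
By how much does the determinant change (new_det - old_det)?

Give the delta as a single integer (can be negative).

Cofactor C_01 = 4
Entry delta = 2 - -3 = 5
Det delta = entry_delta * cofactor = 5 * 4 = 20

Answer: 20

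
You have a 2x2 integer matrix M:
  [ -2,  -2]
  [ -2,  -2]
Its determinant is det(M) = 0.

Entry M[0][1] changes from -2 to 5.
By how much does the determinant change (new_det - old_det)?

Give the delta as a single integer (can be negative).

Answer: 14

Derivation:
Cofactor C_01 = 2
Entry delta = 5 - -2 = 7
Det delta = entry_delta * cofactor = 7 * 2 = 14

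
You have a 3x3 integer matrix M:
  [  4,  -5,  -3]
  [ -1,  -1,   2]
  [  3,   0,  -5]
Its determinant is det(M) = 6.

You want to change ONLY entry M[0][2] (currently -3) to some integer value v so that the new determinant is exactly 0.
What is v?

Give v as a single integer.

Answer: -5

Derivation:
det is linear in entry M[0][2]: det = old_det + (v - -3) * C_02
Cofactor C_02 = 3
Want det = 0: 6 + (v - -3) * 3 = 0
  (v - -3) = -6 / 3 = -2
  v = -3 + (-2) = -5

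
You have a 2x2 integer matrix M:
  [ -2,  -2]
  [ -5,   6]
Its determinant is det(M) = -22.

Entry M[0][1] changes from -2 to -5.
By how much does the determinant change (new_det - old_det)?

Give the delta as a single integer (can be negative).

Answer: -15

Derivation:
Cofactor C_01 = 5
Entry delta = -5 - -2 = -3
Det delta = entry_delta * cofactor = -3 * 5 = -15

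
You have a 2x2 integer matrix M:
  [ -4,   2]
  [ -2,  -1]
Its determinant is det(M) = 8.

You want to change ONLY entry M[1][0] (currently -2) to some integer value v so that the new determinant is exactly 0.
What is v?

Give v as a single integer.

Answer: 2

Derivation:
det is linear in entry M[1][0]: det = old_det + (v - -2) * C_10
Cofactor C_10 = -2
Want det = 0: 8 + (v - -2) * -2 = 0
  (v - -2) = -8 / -2 = 4
  v = -2 + (4) = 2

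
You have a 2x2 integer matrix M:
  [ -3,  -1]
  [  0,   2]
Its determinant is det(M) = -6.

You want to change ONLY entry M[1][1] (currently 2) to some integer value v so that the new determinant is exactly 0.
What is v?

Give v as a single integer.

Answer: 0

Derivation:
det is linear in entry M[1][1]: det = old_det + (v - 2) * C_11
Cofactor C_11 = -3
Want det = 0: -6 + (v - 2) * -3 = 0
  (v - 2) = 6 / -3 = -2
  v = 2 + (-2) = 0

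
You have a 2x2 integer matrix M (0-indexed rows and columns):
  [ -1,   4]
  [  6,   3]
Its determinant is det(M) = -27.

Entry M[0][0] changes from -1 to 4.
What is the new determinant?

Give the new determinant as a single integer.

det is linear in row 0: changing M[0][0] by delta changes det by delta * cofactor(0,0).
Cofactor C_00 = (-1)^(0+0) * minor(0,0) = 3
Entry delta = 4 - -1 = 5
Det delta = 5 * 3 = 15
New det = -27 + 15 = -12

Answer: -12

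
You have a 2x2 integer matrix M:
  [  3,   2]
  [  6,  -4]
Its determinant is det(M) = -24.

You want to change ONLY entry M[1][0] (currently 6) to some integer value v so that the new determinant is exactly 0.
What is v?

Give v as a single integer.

Answer: -6

Derivation:
det is linear in entry M[1][0]: det = old_det + (v - 6) * C_10
Cofactor C_10 = -2
Want det = 0: -24 + (v - 6) * -2 = 0
  (v - 6) = 24 / -2 = -12
  v = 6 + (-12) = -6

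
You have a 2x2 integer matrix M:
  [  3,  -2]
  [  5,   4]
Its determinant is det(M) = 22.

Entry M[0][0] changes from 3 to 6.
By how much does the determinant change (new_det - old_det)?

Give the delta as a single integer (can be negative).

Answer: 12

Derivation:
Cofactor C_00 = 4
Entry delta = 6 - 3 = 3
Det delta = entry_delta * cofactor = 3 * 4 = 12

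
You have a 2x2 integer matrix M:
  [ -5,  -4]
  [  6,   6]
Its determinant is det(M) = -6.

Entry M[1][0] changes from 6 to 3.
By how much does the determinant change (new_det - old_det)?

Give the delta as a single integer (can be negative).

Cofactor C_10 = 4
Entry delta = 3 - 6 = -3
Det delta = entry_delta * cofactor = -3 * 4 = -12

Answer: -12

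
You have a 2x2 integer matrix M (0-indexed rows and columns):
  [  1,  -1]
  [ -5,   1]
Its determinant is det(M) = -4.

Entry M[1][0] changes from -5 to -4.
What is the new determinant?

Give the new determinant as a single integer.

Answer: -3

Derivation:
det is linear in row 1: changing M[1][0] by delta changes det by delta * cofactor(1,0).
Cofactor C_10 = (-1)^(1+0) * minor(1,0) = 1
Entry delta = -4 - -5 = 1
Det delta = 1 * 1 = 1
New det = -4 + 1 = -3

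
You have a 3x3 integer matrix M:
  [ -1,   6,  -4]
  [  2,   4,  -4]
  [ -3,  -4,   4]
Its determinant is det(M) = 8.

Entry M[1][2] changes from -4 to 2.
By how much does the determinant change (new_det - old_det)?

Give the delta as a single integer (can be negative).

Answer: -132

Derivation:
Cofactor C_12 = -22
Entry delta = 2 - -4 = 6
Det delta = entry_delta * cofactor = 6 * -22 = -132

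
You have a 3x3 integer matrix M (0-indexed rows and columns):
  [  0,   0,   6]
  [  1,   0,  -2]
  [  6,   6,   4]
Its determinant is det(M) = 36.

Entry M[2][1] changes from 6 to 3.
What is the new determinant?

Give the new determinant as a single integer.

Answer: 18

Derivation:
det is linear in row 2: changing M[2][1] by delta changes det by delta * cofactor(2,1).
Cofactor C_21 = (-1)^(2+1) * minor(2,1) = 6
Entry delta = 3 - 6 = -3
Det delta = -3 * 6 = -18
New det = 36 + -18 = 18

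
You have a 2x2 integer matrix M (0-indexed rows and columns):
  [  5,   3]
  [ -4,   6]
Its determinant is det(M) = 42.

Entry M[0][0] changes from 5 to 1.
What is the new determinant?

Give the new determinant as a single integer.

Answer: 18

Derivation:
det is linear in row 0: changing M[0][0] by delta changes det by delta * cofactor(0,0).
Cofactor C_00 = (-1)^(0+0) * minor(0,0) = 6
Entry delta = 1 - 5 = -4
Det delta = -4 * 6 = -24
New det = 42 + -24 = 18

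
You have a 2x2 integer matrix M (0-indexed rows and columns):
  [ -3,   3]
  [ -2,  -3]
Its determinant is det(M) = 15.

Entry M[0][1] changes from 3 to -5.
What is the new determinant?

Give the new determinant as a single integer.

det is linear in row 0: changing M[0][1] by delta changes det by delta * cofactor(0,1).
Cofactor C_01 = (-1)^(0+1) * minor(0,1) = 2
Entry delta = -5 - 3 = -8
Det delta = -8 * 2 = -16
New det = 15 + -16 = -1

Answer: -1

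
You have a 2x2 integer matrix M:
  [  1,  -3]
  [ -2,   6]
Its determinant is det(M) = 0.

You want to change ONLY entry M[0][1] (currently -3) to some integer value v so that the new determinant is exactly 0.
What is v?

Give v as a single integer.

det is linear in entry M[0][1]: det = old_det + (v - -3) * C_01
Cofactor C_01 = 2
Want det = 0: 0 + (v - -3) * 2 = 0
  (v - -3) = 0 / 2 = 0
  v = -3 + (0) = -3

Answer: -3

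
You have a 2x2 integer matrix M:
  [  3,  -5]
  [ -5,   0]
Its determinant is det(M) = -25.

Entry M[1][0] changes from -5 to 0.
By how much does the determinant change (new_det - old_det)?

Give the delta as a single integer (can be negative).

Answer: 25

Derivation:
Cofactor C_10 = 5
Entry delta = 0 - -5 = 5
Det delta = entry_delta * cofactor = 5 * 5 = 25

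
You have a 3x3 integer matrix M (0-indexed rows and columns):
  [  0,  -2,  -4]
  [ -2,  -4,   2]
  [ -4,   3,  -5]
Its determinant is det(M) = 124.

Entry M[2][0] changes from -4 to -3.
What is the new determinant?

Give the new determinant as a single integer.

Answer: 104

Derivation:
det is linear in row 2: changing M[2][0] by delta changes det by delta * cofactor(2,0).
Cofactor C_20 = (-1)^(2+0) * minor(2,0) = -20
Entry delta = -3 - -4 = 1
Det delta = 1 * -20 = -20
New det = 124 + -20 = 104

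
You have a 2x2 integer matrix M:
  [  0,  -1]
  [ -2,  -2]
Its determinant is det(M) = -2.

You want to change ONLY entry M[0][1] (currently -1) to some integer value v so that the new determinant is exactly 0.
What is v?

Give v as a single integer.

Answer: 0

Derivation:
det is linear in entry M[0][1]: det = old_det + (v - -1) * C_01
Cofactor C_01 = 2
Want det = 0: -2 + (v - -1) * 2 = 0
  (v - -1) = 2 / 2 = 1
  v = -1 + (1) = 0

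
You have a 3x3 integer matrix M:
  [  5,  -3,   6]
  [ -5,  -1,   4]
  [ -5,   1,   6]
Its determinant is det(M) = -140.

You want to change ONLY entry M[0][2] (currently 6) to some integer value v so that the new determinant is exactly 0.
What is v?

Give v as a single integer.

Answer: -8

Derivation:
det is linear in entry M[0][2]: det = old_det + (v - 6) * C_02
Cofactor C_02 = -10
Want det = 0: -140 + (v - 6) * -10 = 0
  (v - 6) = 140 / -10 = -14
  v = 6 + (-14) = -8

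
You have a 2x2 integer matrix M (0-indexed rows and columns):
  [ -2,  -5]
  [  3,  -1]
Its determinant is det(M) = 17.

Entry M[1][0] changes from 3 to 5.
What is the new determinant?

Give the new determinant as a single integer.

det is linear in row 1: changing M[1][0] by delta changes det by delta * cofactor(1,0).
Cofactor C_10 = (-1)^(1+0) * minor(1,0) = 5
Entry delta = 5 - 3 = 2
Det delta = 2 * 5 = 10
New det = 17 + 10 = 27

Answer: 27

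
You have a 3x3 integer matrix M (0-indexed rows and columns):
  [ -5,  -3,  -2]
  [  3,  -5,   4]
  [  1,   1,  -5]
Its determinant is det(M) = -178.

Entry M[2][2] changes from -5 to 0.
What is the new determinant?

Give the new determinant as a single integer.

Answer: -8

Derivation:
det is linear in row 2: changing M[2][2] by delta changes det by delta * cofactor(2,2).
Cofactor C_22 = (-1)^(2+2) * minor(2,2) = 34
Entry delta = 0 - -5 = 5
Det delta = 5 * 34 = 170
New det = -178 + 170 = -8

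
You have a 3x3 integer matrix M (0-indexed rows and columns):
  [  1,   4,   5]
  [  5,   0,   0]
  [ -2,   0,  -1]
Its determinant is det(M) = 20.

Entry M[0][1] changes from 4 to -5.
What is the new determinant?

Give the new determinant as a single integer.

det is linear in row 0: changing M[0][1] by delta changes det by delta * cofactor(0,1).
Cofactor C_01 = (-1)^(0+1) * minor(0,1) = 5
Entry delta = -5 - 4 = -9
Det delta = -9 * 5 = -45
New det = 20 + -45 = -25

Answer: -25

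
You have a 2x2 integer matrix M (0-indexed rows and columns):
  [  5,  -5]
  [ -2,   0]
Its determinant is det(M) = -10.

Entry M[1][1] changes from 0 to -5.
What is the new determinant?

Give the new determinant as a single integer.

Answer: -35

Derivation:
det is linear in row 1: changing M[1][1] by delta changes det by delta * cofactor(1,1).
Cofactor C_11 = (-1)^(1+1) * minor(1,1) = 5
Entry delta = -5 - 0 = -5
Det delta = -5 * 5 = -25
New det = -10 + -25 = -35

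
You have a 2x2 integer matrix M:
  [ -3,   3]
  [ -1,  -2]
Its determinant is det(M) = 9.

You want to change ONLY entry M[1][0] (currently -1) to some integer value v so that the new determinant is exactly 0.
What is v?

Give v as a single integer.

Answer: 2

Derivation:
det is linear in entry M[1][0]: det = old_det + (v - -1) * C_10
Cofactor C_10 = -3
Want det = 0: 9 + (v - -1) * -3 = 0
  (v - -1) = -9 / -3 = 3
  v = -1 + (3) = 2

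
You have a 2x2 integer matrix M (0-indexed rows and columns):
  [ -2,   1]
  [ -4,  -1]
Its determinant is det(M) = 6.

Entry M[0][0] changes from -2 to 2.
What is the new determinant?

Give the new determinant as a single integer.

det is linear in row 0: changing M[0][0] by delta changes det by delta * cofactor(0,0).
Cofactor C_00 = (-1)^(0+0) * minor(0,0) = -1
Entry delta = 2 - -2 = 4
Det delta = 4 * -1 = -4
New det = 6 + -4 = 2

Answer: 2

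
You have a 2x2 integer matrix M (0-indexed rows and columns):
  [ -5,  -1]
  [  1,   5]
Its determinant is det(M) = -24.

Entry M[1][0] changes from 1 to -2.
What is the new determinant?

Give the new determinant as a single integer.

Answer: -27

Derivation:
det is linear in row 1: changing M[1][0] by delta changes det by delta * cofactor(1,0).
Cofactor C_10 = (-1)^(1+0) * minor(1,0) = 1
Entry delta = -2 - 1 = -3
Det delta = -3 * 1 = -3
New det = -24 + -3 = -27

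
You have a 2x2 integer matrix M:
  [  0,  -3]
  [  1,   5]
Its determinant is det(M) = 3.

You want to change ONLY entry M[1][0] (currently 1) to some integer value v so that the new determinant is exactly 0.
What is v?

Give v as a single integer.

Answer: 0

Derivation:
det is linear in entry M[1][0]: det = old_det + (v - 1) * C_10
Cofactor C_10 = 3
Want det = 0: 3 + (v - 1) * 3 = 0
  (v - 1) = -3 / 3 = -1
  v = 1 + (-1) = 0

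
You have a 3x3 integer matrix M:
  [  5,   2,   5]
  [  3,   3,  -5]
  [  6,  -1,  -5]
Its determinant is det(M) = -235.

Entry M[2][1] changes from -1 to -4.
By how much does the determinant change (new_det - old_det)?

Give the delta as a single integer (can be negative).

Answer: -120

Derivation:
Cofactor C_21 = 40
Entry delta = -4 - -1 = -3
Det delta = entry_delta * cofactor = -3 * 40 = -120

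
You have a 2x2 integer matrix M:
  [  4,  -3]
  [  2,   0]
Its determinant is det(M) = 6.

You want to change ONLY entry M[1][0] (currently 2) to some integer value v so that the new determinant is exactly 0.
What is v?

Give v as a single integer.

Answer: 0

Derivation:
det is linear in entry M[1][0]: det = old_det + (v - 2) * C_10
Cofactor C_10 = 3
Want det = 0: 6 + (v - 2) * 3 = 0
  (v - 2) = -6 / 3 = -2
  v = 2 + (-2) = 0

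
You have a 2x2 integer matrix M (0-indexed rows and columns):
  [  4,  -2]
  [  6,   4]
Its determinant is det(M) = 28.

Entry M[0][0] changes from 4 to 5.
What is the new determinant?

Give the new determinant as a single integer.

Answer: 32

Derivation:
det is linear in row 0: changing M[0][0] by delta changes det by delta * cofactor(0,0).
Cofactor C_00 = (-1)^(0+0) * minor(0,0) = 4
Entry delta = 5 - 4 = 1
Det delta = 1 * 4 = 4
New det = 28 + 4 = 32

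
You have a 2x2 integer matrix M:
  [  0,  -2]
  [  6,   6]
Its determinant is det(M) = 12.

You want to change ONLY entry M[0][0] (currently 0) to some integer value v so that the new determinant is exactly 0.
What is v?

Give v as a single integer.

Answer: -2

Derivation:
det is linear in entry M[0][0]: det = old_det + (v - 0) * C_00
Cofactor C_00 = 6
Want det = 0: 12 + (v - 0) * 6 = 0
  (v - 0) = -12 / 6 = -2
  v = 0 + (-2) = -2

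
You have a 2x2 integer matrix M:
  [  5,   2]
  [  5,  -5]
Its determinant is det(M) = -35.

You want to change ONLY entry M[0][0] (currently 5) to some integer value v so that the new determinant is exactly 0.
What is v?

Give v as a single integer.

det is linear in entry M[0][0]: det = old_det + (v - 5) * C_00
Cofactor C_00 = -5
Want det = 0: -35 + (v - 5) * -5 = 0
  (v - 5) = 35 / -5 = -7
  v = 5 + (-7) = -2

Answer: -2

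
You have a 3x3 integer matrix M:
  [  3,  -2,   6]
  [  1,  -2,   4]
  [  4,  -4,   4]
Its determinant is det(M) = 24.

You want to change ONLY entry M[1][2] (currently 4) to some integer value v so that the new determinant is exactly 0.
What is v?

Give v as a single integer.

Answer: -2

Derivation:
det is linear in entry M[1][2]: det = old_det + (v - 4) * C_12
Cofactor C_12 = 4
Want det = 0: 24 + (v - 4) * 4 = 0
  (v - 4) = -24 / 4 = -6
  v = 4 + (-6) = -2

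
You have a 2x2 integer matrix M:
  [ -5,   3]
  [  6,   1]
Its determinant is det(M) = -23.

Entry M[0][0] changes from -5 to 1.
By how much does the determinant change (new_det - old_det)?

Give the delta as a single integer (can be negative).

Cofactor C_00 = 1
Entry delta = 1 - -5 = 6
Det delta = entry_delta * cofactor = 6 * 1 = 6

Answer: 6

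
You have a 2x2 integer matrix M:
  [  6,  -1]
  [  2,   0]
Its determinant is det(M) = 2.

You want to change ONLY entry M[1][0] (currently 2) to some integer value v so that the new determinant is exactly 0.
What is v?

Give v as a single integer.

Answer: 0

Derivation:
det is linear in entry M[1][0]: det = old_det + (v - 2) * C_10
Cofactor C_10 = 1
Want det = 0: 2 + (v - 2) * 1 = 0
  (v - 2) = -2 / 1 = -2
  v = 2 + (-2) = 0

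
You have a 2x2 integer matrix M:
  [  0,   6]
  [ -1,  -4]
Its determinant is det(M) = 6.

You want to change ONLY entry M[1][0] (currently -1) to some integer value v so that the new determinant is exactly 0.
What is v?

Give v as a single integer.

det is linear in entry M[1][0]: det = old_det + (v - -1) * C_10
Cofactor C_10 = -6
Want det = 0: 6 + (v - -1) * -6 = 0
  (v - -1) = -6 / -6 = 1
  v = -1 + (1) = 0

Answer: 0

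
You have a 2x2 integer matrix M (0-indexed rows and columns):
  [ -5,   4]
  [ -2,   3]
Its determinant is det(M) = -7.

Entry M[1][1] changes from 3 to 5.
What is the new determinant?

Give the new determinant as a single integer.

det is linear in row 1: changing M[1][1] by delta changes det by delta * cofactor(1,1).
Cofactor C_11 = (-1)^(1+1) * minor(1,1) = -5
Entry delta = 5 - 3 = 2
Det delta = 2 * -5 = -10
New det = -7 + -10 = -17

Answer: -17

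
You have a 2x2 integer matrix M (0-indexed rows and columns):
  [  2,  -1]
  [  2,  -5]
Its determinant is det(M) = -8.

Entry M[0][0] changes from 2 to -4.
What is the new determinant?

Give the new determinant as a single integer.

det is linear in row 0: changing M[0][0] by delta changes det by delta * cofactor(0,0).
Cofactor C_00 = (-1)^(0+0) * minor(0,0) = -5
Entry delta = -4 - 2 = -6
Det delta = -6 * -5 = 30
New det = -8 + 30 = 22

Answer: 22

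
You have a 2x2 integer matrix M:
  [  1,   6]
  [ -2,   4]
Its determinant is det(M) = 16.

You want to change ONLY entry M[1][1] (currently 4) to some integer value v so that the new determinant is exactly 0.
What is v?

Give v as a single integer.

det is linear in entry M[1][1]: det = old_det + (v - 4) * C_11
Cofactor C_11 = 1
Want det = 0: 16 + (v - 4) * 1 = 0
  (v - 4) = -16 / 1 = -16
  v = 4 + (-16) = -12

Answer: -12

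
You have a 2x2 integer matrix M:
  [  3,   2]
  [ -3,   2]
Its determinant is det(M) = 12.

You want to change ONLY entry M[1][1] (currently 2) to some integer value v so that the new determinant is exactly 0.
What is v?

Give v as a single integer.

Answer: -2

Derivation:
det is linear in entry M[1][1]: det = old_det + (v - 2) * C_11
Cofactor C_11 = 3
Want det = 0: 12 + (v - 2) * 3 = 0
  (v - 2) = -12 / 3 = -4
  v = 2 + (-4) = -2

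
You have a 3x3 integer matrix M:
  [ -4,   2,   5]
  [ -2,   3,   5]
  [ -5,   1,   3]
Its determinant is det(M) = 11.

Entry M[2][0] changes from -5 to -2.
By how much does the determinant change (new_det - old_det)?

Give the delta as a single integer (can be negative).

Cofactor C_20 = -5
Entry delta = -2 - -5 = 3
Det delta = entry_delta * cofactor = 3 * -5 = -15

Answer: -15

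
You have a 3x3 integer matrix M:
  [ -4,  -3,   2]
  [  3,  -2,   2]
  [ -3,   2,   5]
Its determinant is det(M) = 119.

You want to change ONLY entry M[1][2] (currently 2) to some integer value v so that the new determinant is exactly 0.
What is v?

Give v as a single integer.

det is linear in entry M[1][2]: det = old_det + (v - 2) * C_12
Cofactor C_12 = 17
Want det = 0: 119 + (v - 2) * 17 = 0
  (v - 2) = -119 / 17 = -7
  v = 2 + (-7) = -5

Answer: -5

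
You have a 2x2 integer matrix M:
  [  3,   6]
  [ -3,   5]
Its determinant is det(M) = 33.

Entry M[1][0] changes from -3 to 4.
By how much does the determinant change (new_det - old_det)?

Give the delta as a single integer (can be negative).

Answer: -42

Derivation:
Cofactor C_10 = -6
Entry delta = 4 - -3 = 7
Det delta = entry_delta * cofactor = 7 * -6 = -42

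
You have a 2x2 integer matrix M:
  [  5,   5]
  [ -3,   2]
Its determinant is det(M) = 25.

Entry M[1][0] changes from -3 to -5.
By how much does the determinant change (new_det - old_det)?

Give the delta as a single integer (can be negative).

Cofactor C_10 = -5
Entry delta = -5 - -3 = -2
Det delta = entry_delta * cofactor = -2 * -5 = 10

Answer: 10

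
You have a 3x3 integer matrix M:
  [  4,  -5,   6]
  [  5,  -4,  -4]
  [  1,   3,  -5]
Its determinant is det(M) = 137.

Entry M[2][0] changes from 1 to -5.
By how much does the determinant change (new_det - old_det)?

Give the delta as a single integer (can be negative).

Answer: -264

Derivation:
Cofactor C_20 = 44
Entry delta = -5 - 1 = -6
Det delta = entry_delta * cofactor = -6 * 44 = -264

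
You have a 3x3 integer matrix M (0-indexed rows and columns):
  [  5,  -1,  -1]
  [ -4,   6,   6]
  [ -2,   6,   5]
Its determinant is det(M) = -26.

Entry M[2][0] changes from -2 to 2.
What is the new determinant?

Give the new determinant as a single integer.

det is linear in row 2: changing M[2][0] by delta changes det by delta * cofactor(2,0).
Cofactor C_20 = (-1)^(2+0) * minor(2,0) = 0
Entry delta = 2 - -2 = 4
Det delta = 4 * 0 = 0
New det = -26 + 0 = -26

Answer: -26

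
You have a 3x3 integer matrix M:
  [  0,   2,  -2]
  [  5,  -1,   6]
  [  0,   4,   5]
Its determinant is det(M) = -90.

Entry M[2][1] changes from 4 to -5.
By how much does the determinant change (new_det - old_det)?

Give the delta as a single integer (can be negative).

Cofactor C_21 = -10
Entry delta = -5 - 4 = -9
Det delta = entry_delta * cofactor = -9 * -10 = 90

Answer: 90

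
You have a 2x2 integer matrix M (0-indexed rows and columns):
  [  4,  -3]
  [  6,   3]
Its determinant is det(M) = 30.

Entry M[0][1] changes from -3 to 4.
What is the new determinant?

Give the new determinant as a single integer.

det is linear in row 0: changing M[0][1] by delta changes det by delta * cofactor(0,1).
Cofactor C_01 = (-1)^(0+1) * minor(0,1) = -6
Entry delta = 4 - -3 = 7
Det delta = 7 * -6 = -42
New det = 30 + -42 = -12

Answer: -12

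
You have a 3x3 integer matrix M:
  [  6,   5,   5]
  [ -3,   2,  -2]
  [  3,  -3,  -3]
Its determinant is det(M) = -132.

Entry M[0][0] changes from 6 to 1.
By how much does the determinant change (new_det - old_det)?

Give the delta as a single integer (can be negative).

Answer: 60

Derivation:
Cofactor C_00 = -12
Entry delta = 1 - 6 = -5
Det delta = entry_delta * cofactor = -5 * -12 = 60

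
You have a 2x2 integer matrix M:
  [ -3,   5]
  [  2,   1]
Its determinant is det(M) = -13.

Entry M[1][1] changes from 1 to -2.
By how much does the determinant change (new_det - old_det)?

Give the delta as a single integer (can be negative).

Answer: 9

Derivation:
Cofactor C_11 = -3
Entry delta = -2 - 1 = -3
Det delta = entry_delta * cofactor = -3 * -3 = 9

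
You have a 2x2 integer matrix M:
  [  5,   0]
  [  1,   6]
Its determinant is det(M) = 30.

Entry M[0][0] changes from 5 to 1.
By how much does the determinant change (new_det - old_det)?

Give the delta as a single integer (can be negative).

Cofactor C_00 = 6
Entry delta = 1 - 5 = -4
Det delta = entry_delta * cofactor = -4 * 6 = -24

Answer: -24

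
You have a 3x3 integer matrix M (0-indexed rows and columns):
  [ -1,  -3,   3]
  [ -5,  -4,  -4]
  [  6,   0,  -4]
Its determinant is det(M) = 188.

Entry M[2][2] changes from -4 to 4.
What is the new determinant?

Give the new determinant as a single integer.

det is linear in row 2: changing M[2][2] by delta changes det by delta * cofactor(2,2).
Cofactor C_22 = (-1)^(2+2) * minor(2,2) = -11
Entry delta = 4 - -4 = 8
Det delta = 8 * -11 = -88
New det = 188 + -88 = 100

Answer: 100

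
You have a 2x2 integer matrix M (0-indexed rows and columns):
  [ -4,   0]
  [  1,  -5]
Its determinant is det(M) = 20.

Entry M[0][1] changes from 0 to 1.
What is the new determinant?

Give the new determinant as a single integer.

det is linear in row 0: changing M[0][1] by delta changes det by delta * cofactor(0,1).
Cofactor C_01 = (-1)^(0+1) * minor(0,1) = -1
Entry delta = 1 - 0 = 1
Det delta = 1 * -1 = -1
New det = 20 + -1 = 19

Answer: 19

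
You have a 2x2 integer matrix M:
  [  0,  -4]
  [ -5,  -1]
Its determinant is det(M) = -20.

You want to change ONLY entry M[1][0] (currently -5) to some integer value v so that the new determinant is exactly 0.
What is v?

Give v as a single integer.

Answer: 0

Derivation:
det is linear in entry M[1][0]: det = old_det + (v - -5) * C_10
Cofactor C_10 = 4
Want det = 0: -20 + (v - -5) * 4 = 0
  (v - -5) = 20 / 4 = 5
  v = -5 + (5) = 0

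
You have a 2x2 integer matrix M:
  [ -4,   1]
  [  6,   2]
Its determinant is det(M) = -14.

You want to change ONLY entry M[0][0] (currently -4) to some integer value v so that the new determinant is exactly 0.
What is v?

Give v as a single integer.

det is linear in entry M[0][0]: det = old_det + (v - -4) * C_00
Cofactor C_00 = 2
Want det = 0: -14 + (v - -4) * 2 = 0
  (v - -4) = 14 / 2 = 7
  v = -4 + (7) = 3

Answer: 3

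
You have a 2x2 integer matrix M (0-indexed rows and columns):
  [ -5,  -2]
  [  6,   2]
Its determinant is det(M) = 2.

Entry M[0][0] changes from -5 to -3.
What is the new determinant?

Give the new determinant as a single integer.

det is linear in row 0: changing M[0][0] by delta changes det by delta * cofactor(0,0).
Cofactor C_00 = (-1)^(0+0) * minor(0,0) = 2
Entry delta = -3 - -5 = 2
Det delta = 2 * 2 = 4
New det = 2 + 4 = 6

Answer: 6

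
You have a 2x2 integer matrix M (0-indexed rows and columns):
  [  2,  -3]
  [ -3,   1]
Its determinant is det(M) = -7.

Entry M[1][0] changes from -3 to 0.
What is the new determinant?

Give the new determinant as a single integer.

det is linear in row 1: changing M[1][0] by delta changes det by delta * cofactor(1,0).
Cofactor C_10 = (-1)^(1+0) * minor(1,0) = 3
Entry delta = 0 - -3 = 3
Det delta = 3 * 3 = 9
New det = -7 + 9 = 2

Answer: 2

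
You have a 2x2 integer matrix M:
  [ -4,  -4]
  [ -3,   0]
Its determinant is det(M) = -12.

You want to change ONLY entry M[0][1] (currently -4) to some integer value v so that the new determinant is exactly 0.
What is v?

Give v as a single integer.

Answer: 0

Derivation:
det is linear in entry M[0][1]: det = old_det + (v - -4) * C_01
Cofactor C_01 = 3
Want det = 0: -12 + (v - -4) * 3 = 0
  (v - -4) = 12 / 3 = 4
  v = -4 + (4) = 0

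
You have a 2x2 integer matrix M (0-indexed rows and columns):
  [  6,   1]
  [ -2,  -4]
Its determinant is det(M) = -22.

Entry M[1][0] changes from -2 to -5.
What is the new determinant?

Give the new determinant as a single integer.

Answer: -19

Derivation:
det is linear in row 1: changing M[1][0] by delta changes det by delta * cofactor(1,0).
Cofactor C_10 = (-1)^(1+0) * minor(1,0) = -1
Entry delta = -5 - -2 = -3
Det delta = -3 * -1 = 3
New det = -22 + 3 = -19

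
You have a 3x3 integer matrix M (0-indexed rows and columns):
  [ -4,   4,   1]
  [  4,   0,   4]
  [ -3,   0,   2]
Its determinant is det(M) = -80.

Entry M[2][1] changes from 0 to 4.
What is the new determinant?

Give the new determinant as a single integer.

Answer: 0

Derivation:
det is linear in row 2: changing M[2][1] by delta changes det by delta * cofactor(2,1).
Cofactor C_21 = (-1)^(2+1) * minor(2,1) = 20
Entry delta = 4 - 0 = 4
Det delta = 4 * 20 = 80
New det = -80 + 80 = 0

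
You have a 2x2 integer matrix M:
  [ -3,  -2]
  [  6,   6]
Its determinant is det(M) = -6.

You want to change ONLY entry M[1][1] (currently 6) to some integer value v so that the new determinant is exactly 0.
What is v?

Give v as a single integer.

Answer: 4

Derivation:
det is linear in entry M[1][1]: det = old_det + (v - 6) * C_11
Cofactor C_11 = -3
Want det = 0: -6 + (v - 6) * -3 = 0
  (v - 6) = 6 / -3 = -2
  v = 6 + (-2) = 4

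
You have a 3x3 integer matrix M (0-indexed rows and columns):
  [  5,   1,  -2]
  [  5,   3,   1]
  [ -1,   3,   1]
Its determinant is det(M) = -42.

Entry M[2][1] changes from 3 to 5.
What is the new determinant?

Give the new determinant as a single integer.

Answer: -72

Derivation:
det is linear in row 2: changing M[2][1] by delta changes det by delta * cofactor(2,1).
Cofactor C_21 = (-1)^(2+1) * minor(2,1) = -15
Entry delta = 5 - 3 = 2
Det delta = 2 * -15 = -30
New det = -42 + -30 = -72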